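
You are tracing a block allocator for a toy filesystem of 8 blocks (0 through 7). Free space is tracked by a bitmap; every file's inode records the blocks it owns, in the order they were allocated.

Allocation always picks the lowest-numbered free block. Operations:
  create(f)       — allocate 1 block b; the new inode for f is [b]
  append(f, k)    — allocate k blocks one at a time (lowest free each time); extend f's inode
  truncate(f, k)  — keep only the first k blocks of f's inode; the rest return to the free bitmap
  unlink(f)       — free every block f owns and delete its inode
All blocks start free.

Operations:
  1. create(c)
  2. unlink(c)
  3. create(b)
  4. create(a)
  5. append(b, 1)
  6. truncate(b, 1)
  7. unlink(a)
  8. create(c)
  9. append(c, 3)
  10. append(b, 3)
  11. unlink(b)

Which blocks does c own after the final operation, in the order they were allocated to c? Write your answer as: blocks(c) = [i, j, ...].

create(c): bitmap=F....... | c=[0]
unlink(c): bitmap=........ | 
create(b): bitmap=F....... | b=[0]
create(a): bitmap=FF...... | a=[1] b=[0]
append(b, 1): bitmap=FFF..... | a=[1] b=[0, 2]
truncate(b, 1): bitmap=FF...... | a=[1] b=[0]
unlink(a): bitmap=F....... | b=[0]
create(c): bitmap=FF...... | b=[0] c=[1]
append(c, 3): bitmap=FFFFF... | b=[0] c=[1, 2, 3, 4]
append(b, 3): bitmap=FFFFFFFF | b=[0, 5, 6, 7] c=[1, 2, 3, 4]
unlink(b): bitmap=.FFFF... | c=[1, 2, 3, 4]

blocks(c) = [1, 2, 3, 4]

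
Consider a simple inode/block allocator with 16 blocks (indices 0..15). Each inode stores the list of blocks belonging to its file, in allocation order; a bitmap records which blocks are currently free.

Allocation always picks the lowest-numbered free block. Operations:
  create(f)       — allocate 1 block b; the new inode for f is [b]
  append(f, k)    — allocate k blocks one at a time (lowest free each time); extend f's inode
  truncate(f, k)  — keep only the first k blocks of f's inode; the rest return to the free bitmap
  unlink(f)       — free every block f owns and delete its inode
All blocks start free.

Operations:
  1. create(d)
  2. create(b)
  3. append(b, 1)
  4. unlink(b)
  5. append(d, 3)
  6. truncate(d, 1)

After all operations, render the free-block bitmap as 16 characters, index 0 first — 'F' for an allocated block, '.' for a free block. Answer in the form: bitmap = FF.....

bitmap = F...............

after create(d) → d:[0]  free=[F...............]
after create(b) → b:[1], d:[0]  free=[FF..............]
after append(b, 1) → b:[1, 2], d:[0]  free=[FFF.............]
after unlink(b) → d:[0]  free=[F...............]
after append(d, 3) → d:[0, 1, 2, 3]  free=[FFFF............]
after truncate(d, 1) → d:[0]  free=[F...............]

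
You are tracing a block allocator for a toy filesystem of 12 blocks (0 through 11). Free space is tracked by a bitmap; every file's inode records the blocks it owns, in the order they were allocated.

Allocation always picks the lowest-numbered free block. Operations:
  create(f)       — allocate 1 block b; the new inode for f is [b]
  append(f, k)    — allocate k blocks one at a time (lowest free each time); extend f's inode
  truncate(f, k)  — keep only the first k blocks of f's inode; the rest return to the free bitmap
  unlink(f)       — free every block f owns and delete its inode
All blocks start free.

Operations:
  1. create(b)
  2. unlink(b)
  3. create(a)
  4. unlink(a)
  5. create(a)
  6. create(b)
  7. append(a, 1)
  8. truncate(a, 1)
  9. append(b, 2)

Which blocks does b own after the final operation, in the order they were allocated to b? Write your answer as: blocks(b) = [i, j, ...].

blocks(b) = [1, 2, 3]

[1] create(b) — b=0 (map F...........)
[2] unlink(b) —  (map ............)
[3] create(a) — a=0 (map F...........)
[4] unlink(a) —  (map ............)
[5] create(a) — a=0 (map F...........)
[6] create(b) — a=0 b=1 (map FF..........)
[7] append(a, 1) — a=0,2 b=1 (map FFF.........)
[8] truncate(a, 1) — a=0 b=1 (map FF..........)
[9] append(b, 2) — a=0 b=1,2,3 (map FFFF........)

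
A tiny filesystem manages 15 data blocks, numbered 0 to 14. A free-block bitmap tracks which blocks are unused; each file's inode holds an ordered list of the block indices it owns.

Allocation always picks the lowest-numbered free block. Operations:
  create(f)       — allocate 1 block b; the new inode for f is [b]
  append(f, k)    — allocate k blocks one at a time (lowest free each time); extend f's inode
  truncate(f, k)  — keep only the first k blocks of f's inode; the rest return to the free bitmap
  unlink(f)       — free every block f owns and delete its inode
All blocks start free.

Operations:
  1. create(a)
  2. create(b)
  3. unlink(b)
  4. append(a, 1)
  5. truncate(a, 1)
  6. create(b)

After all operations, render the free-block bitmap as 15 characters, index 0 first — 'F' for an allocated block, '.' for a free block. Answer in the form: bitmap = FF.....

  1. create(a)  ⇒  F..............  {a→[0]}
  2. create(b)  ⇒  FF.............  {a→[0]; b→[1]}
  3. unlink(b)  ⇒  F..............  {a→[0]}
  4. append(a, 1)  ⇒  FF.............  {a→[0, 1]}
  5. truncate(a, 1)  ⇒  F..............  {a→[0]}
  6. create(b)  ⇒  FF.............  {a→[0]; b→[1]}

bitmap = FF.............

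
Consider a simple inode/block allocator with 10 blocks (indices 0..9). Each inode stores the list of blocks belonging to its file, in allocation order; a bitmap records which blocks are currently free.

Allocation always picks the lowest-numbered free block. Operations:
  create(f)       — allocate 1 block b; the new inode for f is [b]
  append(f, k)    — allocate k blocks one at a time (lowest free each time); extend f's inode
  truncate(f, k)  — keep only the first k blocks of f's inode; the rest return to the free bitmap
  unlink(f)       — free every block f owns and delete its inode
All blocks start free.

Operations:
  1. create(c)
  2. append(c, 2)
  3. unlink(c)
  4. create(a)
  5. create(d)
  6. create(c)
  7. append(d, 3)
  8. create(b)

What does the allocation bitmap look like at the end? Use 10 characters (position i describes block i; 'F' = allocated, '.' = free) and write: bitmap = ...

  1. create(c)  ⇒  F.........  {c→[0]}
  2. append(c, 2)  ⇒  FFF.......  {c→[0, 1, 2]}
  3. unlink(c)  ⇒  ..........  {}
  4. create(a)  ⇒  F.........  {a→[0]}
  5. create(d)  ⇒  FF........  {a→[0]; d→[1]}
  6. create(c)  ⇒  FFF.......  {a→[0]; c→[2]; d→[1]}
  7. append(d, 3)  ⇒  FFFFFF....  {a→[0]; c→[2]; d→[1, 3, 4, 5]}
  8. create(b)  ⇒  FFFFFFF...  {a→[0]; b→[6]; c→[2]; d→[1, 3, 4, 5]}

bitmap = FFFFFFF...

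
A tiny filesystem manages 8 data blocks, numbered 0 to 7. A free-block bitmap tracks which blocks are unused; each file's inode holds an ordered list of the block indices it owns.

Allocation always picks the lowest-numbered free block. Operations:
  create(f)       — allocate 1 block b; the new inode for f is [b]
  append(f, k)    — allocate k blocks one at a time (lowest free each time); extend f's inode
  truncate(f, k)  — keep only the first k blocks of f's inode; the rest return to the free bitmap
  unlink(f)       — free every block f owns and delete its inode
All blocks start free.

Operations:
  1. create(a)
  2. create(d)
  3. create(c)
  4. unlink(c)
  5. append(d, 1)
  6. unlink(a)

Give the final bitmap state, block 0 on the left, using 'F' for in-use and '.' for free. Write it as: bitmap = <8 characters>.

bitmap = .FF.....

  1. create(a)  ⇒  F.......  {a→[0]}
  2. create(d)  ⇒  FF......  {a→[0]; d→[1]}
  3. create(c)  ⇒  FFF.....  {a→[0]; c→[2]; d→[1]}
  4. unlink(c)  ⇒  FF......  {a→[0]; d→[1]}
  5. append(d, 1)  ⇒  FFF.....  {a→[0]; d→[1, 2]}
  6. unlink(a)  ⇒  .FF.....  {d→[1, 2]}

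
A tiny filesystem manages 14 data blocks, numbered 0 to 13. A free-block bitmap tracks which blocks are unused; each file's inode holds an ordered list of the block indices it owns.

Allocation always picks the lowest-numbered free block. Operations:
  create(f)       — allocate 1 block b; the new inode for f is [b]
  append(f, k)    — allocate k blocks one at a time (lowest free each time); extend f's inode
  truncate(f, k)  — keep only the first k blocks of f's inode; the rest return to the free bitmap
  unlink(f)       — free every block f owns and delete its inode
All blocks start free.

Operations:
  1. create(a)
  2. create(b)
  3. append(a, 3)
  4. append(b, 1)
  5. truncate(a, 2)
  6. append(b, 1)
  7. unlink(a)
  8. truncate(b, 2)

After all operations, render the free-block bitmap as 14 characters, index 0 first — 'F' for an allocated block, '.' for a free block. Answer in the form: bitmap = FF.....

bitmap = .F...F........

create(a): bitmap=F............. | a=[0]
create(b): bitmap=FF............ | a=[0] b=[1]
append(a, 3): bitmap=FFFFF......... | a=[0, 2, 3, 4] b=[1]
append(b, 1): bitmap=FFFFFF........ | a=[0, 2, 3, 4] b=[1, 5]
truncate(a, 2): bitmap=FFF..F........ | a=[0, 2] b=[1, 5]
append(b, 1): bitmap=FFFF.F........ | a=[0, 2] b=[1, 5, 3]
unlink(a): bitmap=.F.F.F........ | b=[1, 5, 3]
truncate(b, 2): bitmap=.F...F........ | b=[1, 5]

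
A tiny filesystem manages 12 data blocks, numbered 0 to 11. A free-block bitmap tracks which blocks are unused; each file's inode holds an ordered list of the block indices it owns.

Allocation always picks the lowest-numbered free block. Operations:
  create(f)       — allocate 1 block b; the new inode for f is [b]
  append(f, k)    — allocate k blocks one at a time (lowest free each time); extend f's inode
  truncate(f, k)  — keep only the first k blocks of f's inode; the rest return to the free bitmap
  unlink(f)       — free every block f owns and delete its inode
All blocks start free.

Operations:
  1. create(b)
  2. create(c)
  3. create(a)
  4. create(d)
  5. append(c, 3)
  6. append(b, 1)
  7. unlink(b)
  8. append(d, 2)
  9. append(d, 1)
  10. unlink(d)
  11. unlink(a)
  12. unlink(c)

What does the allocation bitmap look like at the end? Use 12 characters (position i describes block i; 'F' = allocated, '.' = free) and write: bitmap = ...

bitmap = ............

  1. create(b)  ⇒  F...........  {b→[0]}
  2. create(c)  ⇒  FF..........  {b→[0]; c→[1]}
  3. create(a)  ⇒  FFF.........  {a→[2]; b→[0]; c→[1]}
  4. create(d)  ⇒  FFFF........  {a→[2]; b→[0]; c→[1]; d→[3]}
  5. append(c, 3)  ⇒  FFFFFFF.....  {a→[2]; b→[0]; c→[1, 4, 5, 6]; d→[3]}
  6. append(b, 1)  ⇒  FFFFFFFF....  {a→[2]; b→[0, 7]; c→[1, 4, 5, 6]; d→[3]}
  7. unlink(b)  ⇒  .FFFFFF.....  {a→[2]; c→[1, 4, 5, 6]; d→[3]}
  8. append(d, 2)  ⇒  FFFFFFFF....  {a→[2]; c→[1, 4, 5, 6]; d→[3, 0, 7]}
  9. append(d, 1)  ⇒  FFFFFFFFF...  {a→[2]; c→[1, 4, 5, 6]; d→[3, 0, 7, 8]}
  10. unlink(d)  ⇒  .FF.FFF.....  {a→[2]; c→[1, 4, 5, 6]}
  11. unlink(a)  ⇒  .F..FFF.....  {c→[1, 4, 5, 6]}
  12. unlink(c)  ⇒  ............  {}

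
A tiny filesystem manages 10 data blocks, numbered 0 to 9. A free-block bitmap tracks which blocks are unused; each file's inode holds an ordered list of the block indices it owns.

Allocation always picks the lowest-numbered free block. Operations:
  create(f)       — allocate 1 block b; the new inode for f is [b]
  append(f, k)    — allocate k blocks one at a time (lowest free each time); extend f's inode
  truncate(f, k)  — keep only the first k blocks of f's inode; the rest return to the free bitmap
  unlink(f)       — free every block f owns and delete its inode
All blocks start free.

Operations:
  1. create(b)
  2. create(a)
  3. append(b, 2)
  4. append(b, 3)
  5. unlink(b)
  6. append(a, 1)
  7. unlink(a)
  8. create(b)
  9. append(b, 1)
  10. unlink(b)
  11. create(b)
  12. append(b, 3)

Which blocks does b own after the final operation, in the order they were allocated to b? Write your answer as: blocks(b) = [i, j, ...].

  1. create(b)  ⇒  F.........  {b→[0]}
  2. create(a)  ⇒  FF........  {a→[1]; b→[0]}
  3. append(b, 2)  ⇒  FFFF......  {a→[1]; b→[0, 2, 3]}
  4. append(b, 3)  ⇒  FFFFFFF...  {a→[1]; b→[0, 2, 3, 4, 5, 6]}
  5. unlink(b)  ⇒  .F........  {a→[1]}
  6. append(a, 1)  ⇒  FF........  {a→[1, 0]}
  7. unlink(a)  ⇒  ..........  {}
  8. create(b)  ⇒  F.........  {b→[0]}
  9. append(b, 1)  ⇒  FF........  {b→[0, 1]}
  10. unlink(b)  ⇒  ..........  {}
  11. create(b)  ⇒  F.........  {b→[0]}
  12. append(b, 3)  ⇒  FFFF......  {b→[0, 1, 2, 3]}

blocks(b) = [0, 1, 2, 3]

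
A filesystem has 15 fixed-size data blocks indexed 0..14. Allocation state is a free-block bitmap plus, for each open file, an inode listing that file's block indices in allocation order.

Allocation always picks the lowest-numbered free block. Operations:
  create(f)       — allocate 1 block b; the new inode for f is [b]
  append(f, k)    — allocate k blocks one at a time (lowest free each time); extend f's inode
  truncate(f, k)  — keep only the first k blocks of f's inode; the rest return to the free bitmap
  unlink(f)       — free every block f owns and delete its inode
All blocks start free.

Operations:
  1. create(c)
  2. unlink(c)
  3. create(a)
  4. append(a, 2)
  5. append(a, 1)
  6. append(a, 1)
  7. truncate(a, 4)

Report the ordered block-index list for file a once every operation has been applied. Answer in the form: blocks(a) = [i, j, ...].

create(c): bitmap=F.............. | c=[0]
unlink(c): bitmap=............... | 
create(a): bitmap=F.............. | a=[0]
append(a, 2): bitmap=FFF............ | a=[0, 1, 2]
append(a, 1): bitmap=FFFF........... | a=[0, 1, 2, 3]
append(a, 1): bitmap=FFFFF.......... | a=[0, 1, 2, 3, 4]
truncate(a, 4): bitmap=FFFF........... | a=[0, 1, 2, 3]

blocks(a) = [0, 1, 2, 3]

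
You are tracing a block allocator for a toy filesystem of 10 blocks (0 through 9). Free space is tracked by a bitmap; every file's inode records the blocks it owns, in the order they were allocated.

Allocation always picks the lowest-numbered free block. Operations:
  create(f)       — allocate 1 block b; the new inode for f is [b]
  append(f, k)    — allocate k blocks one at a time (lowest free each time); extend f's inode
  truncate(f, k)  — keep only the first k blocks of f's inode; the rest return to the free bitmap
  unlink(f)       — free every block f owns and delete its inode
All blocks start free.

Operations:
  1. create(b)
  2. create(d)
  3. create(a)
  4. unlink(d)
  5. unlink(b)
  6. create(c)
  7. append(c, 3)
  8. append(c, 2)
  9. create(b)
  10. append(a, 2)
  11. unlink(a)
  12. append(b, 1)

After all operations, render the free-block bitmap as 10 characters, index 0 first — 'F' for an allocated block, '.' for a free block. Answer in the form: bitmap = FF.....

bitmap = FFFFFFFF..

after create(b) → b:[0]  free=[F.........]
after create(d) → b:[0], d:[1]  free=[FF........]
after create(a) → a:[2], b:[0], d:[1]  free=[FFF.......]
after unlink(d) → a:[2], b:[0]  free=[F.F.......]
after unlink(b) → a:[2]  free=[..F.......]
after create(c) → a:[2], c:[0]  free=[F.F.......]
after append(c, 3) → a:[2], c:[0, 1, 3, 4]  free=[FFFFF.....]
after append(c, 2) → a:[2], c:[0, 1, 3, 4, 5, 6]  free=[FFFFFFF...]
after create(b) → a:[2], b:[7], c:[0, 1, 3, 4, 5, 6]  free=[FFFFFFFF..]
after append(a, 2) → a:[2, 8, 9], b:[7], c:[0, 1, 3, 4, 5, 6]  free=[FFFFFFFFFF]
after unlink(a) → b:[7], c:[0, 1, 3, 4, 5, 6]  free=[FF.FFFFF..]
after append(b, 1) → b:[7, 2], c:[0, 1, 3, 4, 5, 6]  free=[FFFFFFFF..]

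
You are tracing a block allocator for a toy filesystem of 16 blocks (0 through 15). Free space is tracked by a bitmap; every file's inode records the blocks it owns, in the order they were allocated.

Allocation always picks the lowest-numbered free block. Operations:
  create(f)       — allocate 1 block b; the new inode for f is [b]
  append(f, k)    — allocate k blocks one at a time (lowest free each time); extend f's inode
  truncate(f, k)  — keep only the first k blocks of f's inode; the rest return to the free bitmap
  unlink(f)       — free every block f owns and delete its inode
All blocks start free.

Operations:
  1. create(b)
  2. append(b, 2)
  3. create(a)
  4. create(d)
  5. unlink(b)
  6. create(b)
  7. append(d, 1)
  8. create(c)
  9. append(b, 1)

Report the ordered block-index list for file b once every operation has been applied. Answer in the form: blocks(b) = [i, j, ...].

create(b): bitmap=F............... | b=[0]
append(b, 2): bitmap=FFF............. | b=[0, 1, 2]
create(a): bitmap=FFFF............ | a=[3] b=[0, 1, 2]
create(d): bitmap=FFFFF........... | a=[3] b=[0, 1, 2] d=[4]
unlink(b): bitmap=...FF........... | a=[3] d=[4]
create(b): bitmap=F..FF........... | a=[3] b=[0] d=[4]
append(d, 1): bitmap=FF.FF........... | a=[3] b=[0] d=[4, 1]
create(c): bitmap=FFFFF........... | a=[3] b=[0] c=[2] d=[4, 1]
append(b, 1): bitmap=FFFFFF.......... | a=[3] b=[0, 5] c=[2] d=[4, 1]

blocks(b) = [0, 5]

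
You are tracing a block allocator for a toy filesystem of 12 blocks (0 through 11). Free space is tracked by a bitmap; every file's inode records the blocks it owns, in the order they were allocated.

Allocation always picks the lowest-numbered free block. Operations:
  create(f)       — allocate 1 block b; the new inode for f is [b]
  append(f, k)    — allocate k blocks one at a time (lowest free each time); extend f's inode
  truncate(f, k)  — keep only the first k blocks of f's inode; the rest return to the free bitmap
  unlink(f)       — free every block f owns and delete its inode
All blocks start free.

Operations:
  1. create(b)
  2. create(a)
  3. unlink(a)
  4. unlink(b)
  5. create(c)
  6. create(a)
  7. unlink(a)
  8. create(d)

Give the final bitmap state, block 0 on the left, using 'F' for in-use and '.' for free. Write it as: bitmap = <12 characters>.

bitmap = FF..........

[1] create(b) — b=0 (map F...........)
[2] create(a) — a=1 b=0 (map FF..........)
[3] unlink(a) — b=0 (map F...........)
[4] unlink(b) —  (map ............)
[5] create(c) — c=0 (map F...........)
[6] create(a) — a=1 c=0 (map FF..........)
[7] unlink(a) — c=0 (map F...........)
[8] create(d) — c=0 d=1 (map FF..........)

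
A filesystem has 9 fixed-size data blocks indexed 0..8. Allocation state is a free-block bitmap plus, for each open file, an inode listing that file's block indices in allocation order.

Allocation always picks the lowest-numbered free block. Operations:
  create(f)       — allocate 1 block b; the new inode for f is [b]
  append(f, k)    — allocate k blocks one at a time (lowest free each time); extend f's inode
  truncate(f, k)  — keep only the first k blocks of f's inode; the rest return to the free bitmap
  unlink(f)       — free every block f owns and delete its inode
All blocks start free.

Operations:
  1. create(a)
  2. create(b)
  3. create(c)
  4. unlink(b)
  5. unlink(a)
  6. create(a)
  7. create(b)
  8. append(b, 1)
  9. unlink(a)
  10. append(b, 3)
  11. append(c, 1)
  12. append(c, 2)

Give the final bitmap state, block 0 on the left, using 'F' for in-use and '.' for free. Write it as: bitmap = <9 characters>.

after create(a) → a:[0]  free=[F........]
after create(b) → a:[0], b:[1]  free=[FF.......]
after create(c) → a:[0], b:[1], c:[2]  free=[FFF......]
after unlink(b) → a:[0], c:[2]  free=[F.F......]
after unlink(a) → c:[2]  free=[..F......]
after create(a) → a:[0], c:[2]  free=[F.F......]
after create(b) → a:[0], b:[1], c:[2]  free=[FFF......]
after append(b, 1) → a:[0], b:[1, 3], c:[2]  free=[FFFF.....]
after unlink(a) → b:[1, 3], c:[2]  free=[.FFF.....]
after append(b, 3) → b:[1, 3, 0, 4, 5], c:[2]  free=[FFFFFF...]
after append(c, 1) → b:[1, 3, 0, 4, 5], c:[2, 6]  free=[FFFFFFF..]
after append(c, 2) → b:[1, 3, 0, 4, 5], c:[2, 6, 7, 8]  free=[FFFFFFFFF]

bitmap = FFFFFFFFF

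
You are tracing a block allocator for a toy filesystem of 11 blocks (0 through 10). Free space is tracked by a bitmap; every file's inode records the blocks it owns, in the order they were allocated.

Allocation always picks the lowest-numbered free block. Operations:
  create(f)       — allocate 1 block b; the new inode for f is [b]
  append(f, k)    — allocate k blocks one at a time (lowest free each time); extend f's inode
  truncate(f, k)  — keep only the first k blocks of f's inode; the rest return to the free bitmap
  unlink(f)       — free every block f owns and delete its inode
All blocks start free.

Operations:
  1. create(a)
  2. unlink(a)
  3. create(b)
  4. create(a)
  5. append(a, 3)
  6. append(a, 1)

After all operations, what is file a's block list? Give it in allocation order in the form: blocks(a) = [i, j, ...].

blocks(a) = [1, 2, 3, 4, 5]

[1] create(a) — a=0 (map F..........)
[2] unlink(a) —  (map ...........)
[3] create(b) — b=0 (map F..........)
[4] create(a) — a=1 b=0 (map FF.........)
[5] append(a, 3) — a=1,2,3,4 b=0 (map FFFFF......)
[6] append(a, 1) — a=1,2,3,4,5 b=0 (map FFFFFF.....)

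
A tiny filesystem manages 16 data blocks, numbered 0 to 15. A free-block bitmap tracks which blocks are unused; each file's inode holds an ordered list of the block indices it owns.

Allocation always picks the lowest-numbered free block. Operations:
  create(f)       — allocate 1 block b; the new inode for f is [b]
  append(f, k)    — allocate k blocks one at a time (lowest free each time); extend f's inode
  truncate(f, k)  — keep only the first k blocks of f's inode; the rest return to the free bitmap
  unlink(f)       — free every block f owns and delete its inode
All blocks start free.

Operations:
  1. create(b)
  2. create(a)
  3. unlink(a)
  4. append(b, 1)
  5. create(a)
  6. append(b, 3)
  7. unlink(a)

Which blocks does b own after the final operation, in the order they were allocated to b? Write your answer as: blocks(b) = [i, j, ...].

blocks(b) = [0, 1, 3, 4, 5]

after create(b) → b:[0]  free=[F...............]
after create(a) → a:[1], b:[0]  free=[FF..............]
after unlink(a) → b:[0]  free=[F...............]
after append(b, 1) → b:[0, 1]  free=[FF..............]
after create(a) → a:[2], b:[0, 1]  free=[FFF.............]
after append(b, 3) → a:[2], b:[0, 1, 3, 4, 5]  free=[FFFFFF..........]
after unlink(a) → b:[0, 1, 3, 4, 5]  free=[FF.FFF..........]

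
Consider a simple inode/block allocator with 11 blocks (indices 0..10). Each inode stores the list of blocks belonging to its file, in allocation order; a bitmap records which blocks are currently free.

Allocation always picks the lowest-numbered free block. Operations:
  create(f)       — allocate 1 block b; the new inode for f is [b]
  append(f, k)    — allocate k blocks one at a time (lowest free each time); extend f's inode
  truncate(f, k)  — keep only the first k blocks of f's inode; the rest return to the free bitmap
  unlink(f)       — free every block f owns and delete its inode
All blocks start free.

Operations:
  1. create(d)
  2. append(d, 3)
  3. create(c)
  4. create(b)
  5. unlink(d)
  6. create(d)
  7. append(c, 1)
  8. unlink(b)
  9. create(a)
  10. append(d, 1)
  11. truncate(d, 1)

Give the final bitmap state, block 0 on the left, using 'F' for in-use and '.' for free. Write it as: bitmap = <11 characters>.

[1] create(d) — d=0 (map F..........)
[2] append(d, 3) — d=0,1,2,3 (map FFFF.......)
[3] create(c) — c=4 d=0,1,2,3 (map FFFFF......)
[4] create(b) — b=5 c=4 d=0,1,2,3 (map FFFFFF.....)
[5] unlink(d) — b=5 c=4 (map ....FF.....)
[6] create(d) — b=5 c=4 d=0 (map F...FF.....)
[7] append(c, 1) — b=5 c=4,1 d=0 (map FF..FF.....)
[8] unlink(b) — c=4,1 d=0 (map FF..F......)
[9] create(a) — a=2 c=4,1 d=0 (map FFF.F......)
[10] append(d, 1) — a=2 c=4,1 d=0,3 (map FFFFF......)
[11] truncate(d, 1) — a=2 c=4,1 d=0 (map FFF.F......)

bitmap = FFF.F......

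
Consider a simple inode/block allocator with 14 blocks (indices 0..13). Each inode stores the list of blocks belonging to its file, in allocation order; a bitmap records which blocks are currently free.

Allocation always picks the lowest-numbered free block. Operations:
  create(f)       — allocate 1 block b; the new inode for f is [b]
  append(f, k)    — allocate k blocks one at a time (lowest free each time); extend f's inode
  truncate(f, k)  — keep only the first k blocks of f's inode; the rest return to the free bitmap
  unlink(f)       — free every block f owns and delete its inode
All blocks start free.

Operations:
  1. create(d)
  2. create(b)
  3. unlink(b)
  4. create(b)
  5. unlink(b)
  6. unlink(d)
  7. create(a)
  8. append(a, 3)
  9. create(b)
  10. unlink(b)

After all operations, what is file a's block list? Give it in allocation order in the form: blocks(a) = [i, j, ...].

blocks(a) = [0, 1, 2, 3]

after create(d) → d:[0]  free=[F.............]
after create(b) → b:[1], d:[0]  free=[FF............]
after unlink(b) → d:[0]  free=[F.............]
after create(b) → b:[1], d:[0]  free=[FF............]
after unlink(b) → d:[0]  free=[F.............]
after unlink(d) →   free=[..............]
after create(a) → a:[0]  free=[F.............]
after append(a, 3) → a:[0, 1, 2, 3]  free=[FFFF..........]
after create(b) → a:[0, 1, 2, 3], b:[4]  free=[FFFFF.........]
after unlink(b) → a:[0, 1, 2, 3]  free=[FFFF..........]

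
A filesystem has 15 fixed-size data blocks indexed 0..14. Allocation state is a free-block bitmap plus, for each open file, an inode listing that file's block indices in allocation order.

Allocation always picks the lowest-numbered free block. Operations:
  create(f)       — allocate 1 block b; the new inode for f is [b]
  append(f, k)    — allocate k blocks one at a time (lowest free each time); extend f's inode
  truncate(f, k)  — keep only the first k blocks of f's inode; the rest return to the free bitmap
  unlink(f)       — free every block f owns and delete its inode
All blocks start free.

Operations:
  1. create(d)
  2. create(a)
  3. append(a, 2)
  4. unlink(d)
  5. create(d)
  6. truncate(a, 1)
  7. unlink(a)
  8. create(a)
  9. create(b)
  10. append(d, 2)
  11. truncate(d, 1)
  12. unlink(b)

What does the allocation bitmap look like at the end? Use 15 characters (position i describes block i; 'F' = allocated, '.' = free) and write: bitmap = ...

bitmap = FF.............

[1] create(d) — d=0 (map F..............)
[2] create(a) — a=1 d=0 (map FF.............)
[3] append(a, 2) — a=1,2,3 d=0 (map FFFF...........)
[4] unlink(d) — a=1,2,3 (map .FFF...........)
[5] create(d) — a=1,2,3 d=0 (map FFFF...........)
[6] truncate(a, 1) — a=1 d=0 (map FF.............)
[7] unlink(a) — d=0 (map F..............)
[8] create(a) — a=1 d=0 (map FF.............)
[9] create(b) — a=1 b=2 d=0 (map FFF............)
[10] append(d, 2) — a=1 b=2 d=0,3,4 (map FFFFF..........)
[11] truncate(d, 1) — a=1 b=2 d=0 (map FFF............)
[12] unlink(b) — a=1 d=0 (map FF.............)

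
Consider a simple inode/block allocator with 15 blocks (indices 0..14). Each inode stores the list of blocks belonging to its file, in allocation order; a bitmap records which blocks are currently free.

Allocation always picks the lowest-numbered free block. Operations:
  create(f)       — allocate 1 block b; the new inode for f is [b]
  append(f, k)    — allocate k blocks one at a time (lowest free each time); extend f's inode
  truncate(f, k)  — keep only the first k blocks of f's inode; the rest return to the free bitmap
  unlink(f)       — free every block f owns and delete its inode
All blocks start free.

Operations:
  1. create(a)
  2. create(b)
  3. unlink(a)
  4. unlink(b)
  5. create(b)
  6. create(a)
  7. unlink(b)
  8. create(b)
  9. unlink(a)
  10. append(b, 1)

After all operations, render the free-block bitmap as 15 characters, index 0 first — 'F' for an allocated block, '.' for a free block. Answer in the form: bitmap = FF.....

after create(a) → a:[0]  free=[F..............]
after create(b) → a:[0], b:[1]  free=[FF.............]
after unlink(a) → b:[1]  free=[.F.............]
after unlink(b) →   free=[...............]
after create(b) → b:[0]  free=[F..............]
after create(a) → a:[1], b:[0]  free=[FF.............]
after unlink(b) → a:[1]  free=[.F.............]
after create(b) → a:[1], b:[0]  free=[FF.............]
after unlink(a) → b:[0]  free=[F..............]
after append(b, 1) → b:[0, 1]  free=[FF.............]

bitmap = FF.............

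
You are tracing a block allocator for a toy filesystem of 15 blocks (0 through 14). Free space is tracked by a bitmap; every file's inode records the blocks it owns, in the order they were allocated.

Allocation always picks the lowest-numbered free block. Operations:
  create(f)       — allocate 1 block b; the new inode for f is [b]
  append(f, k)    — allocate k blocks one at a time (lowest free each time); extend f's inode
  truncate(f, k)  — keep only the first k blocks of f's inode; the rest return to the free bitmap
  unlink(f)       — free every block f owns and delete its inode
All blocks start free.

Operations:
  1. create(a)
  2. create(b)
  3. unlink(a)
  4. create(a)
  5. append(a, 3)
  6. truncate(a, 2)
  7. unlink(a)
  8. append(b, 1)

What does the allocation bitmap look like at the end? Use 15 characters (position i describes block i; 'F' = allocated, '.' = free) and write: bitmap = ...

bitmap = FF.............

[1] create(a) — a=0 (map F..............)
[2] create(b) — a=0 b=1 (map FF.............)
[3] unlink(a) — b=1 (map .F.............)
[4] create(a) — a=0 b=1 (map FF.............)
[5] append(a, 3) — a=0,2,3,4 b=1 (map FFFFF..........)
[6] truncate(a, 2) — a=0,2 b=1 (map FFF............)
[7] unlink(a) — b=1 (map .F.............)
[8] append(b, 1) — b=1,0 (map FF.............)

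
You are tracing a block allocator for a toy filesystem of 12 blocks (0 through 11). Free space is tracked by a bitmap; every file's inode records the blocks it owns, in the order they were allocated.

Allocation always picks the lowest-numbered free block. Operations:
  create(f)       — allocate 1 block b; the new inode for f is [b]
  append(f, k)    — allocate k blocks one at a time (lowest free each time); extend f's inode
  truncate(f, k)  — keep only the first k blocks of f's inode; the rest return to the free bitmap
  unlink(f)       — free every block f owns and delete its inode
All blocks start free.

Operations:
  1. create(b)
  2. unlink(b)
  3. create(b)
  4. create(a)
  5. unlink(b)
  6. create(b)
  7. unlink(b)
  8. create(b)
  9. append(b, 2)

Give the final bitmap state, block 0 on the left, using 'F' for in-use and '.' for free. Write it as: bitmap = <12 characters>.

bitmap = FFFF........

[1] create(b) — b=0 (map F...........)
[2] unlink(b) —  (map ............)
[3] create(b) — b=0 (map F...........)
[4] create(a) — a=1 b=0 (map FF..........)
[5] unlink(b) — a=1 (map .F..........)
[6] create(b) — a=1 b=0 (map FF..........)
[7] unlink(b) — a=1 (map .F..........)
[8] create(b) — a=1 b=0 (map FF..........)
[9] append(b, 2) — a=1 b=0,2,3 (map FFFF........)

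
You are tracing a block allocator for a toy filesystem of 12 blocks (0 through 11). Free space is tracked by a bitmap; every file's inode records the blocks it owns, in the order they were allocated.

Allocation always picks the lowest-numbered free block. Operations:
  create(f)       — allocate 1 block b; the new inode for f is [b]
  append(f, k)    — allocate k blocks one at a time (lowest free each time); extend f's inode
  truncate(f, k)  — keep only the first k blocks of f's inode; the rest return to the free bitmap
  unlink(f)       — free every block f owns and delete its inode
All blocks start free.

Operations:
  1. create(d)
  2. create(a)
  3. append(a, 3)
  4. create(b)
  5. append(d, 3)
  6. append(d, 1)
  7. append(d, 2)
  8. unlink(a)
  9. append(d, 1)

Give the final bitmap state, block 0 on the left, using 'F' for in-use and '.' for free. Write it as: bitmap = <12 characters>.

[1] create(d) — d=0 (map F...........)
[2] create(a) — a=1 d=0 (map FF..........)
[3] append(a, 3) — a=1,2,3,4 d=0 (map FFFFF.......)
[4] create(b) — a=1,2,3,4 b=5 d=0 (map FFFFFF......)
[5] append(d, 3) — a=1,2,3,4 b=5 d=0,6,7,8 (map FFFFFFFFF...)
[6] append(d, 1) — a=1,2,3,4 b=5 d=0,6,7,8,9 (map FFFFFFFFFF..)
[7] append(d, 2) — a=1,2,3,4 b=5 d=0,6,7,8,9,10,11 (map FFFFFFFFFFFF)
[8] unlink(a) — b=5 d=0,6,7,8,9,10,11 (map F....FFFFFFF)
[9] append(d, 1) — b=5 d=0,6,7,8,9,10,11,1 (map FF...FFFFFFF)

bitmap = FF...FFFFFFF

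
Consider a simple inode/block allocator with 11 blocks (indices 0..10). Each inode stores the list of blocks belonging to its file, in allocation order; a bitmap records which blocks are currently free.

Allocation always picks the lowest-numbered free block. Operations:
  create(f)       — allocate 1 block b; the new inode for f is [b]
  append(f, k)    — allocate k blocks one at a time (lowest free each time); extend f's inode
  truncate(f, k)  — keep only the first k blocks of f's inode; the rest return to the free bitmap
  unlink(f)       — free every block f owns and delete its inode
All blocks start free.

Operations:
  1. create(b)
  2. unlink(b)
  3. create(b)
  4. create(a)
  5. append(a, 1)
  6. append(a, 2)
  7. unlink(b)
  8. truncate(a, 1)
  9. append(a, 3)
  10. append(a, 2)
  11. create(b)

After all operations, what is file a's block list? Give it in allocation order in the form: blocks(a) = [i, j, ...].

blocks(a) = [1, 0, 2, 3, 4, 5]

create(b): bitmap=F.......... | b=[0]
unlink(b): bitmap=........... | 
create(b): bitmap=F.......... | b=[0]
create(a): bitmap=FF......... | a=[1] b=[0]
append(a, 1): bitmap=FFF........ | a=[1, 2] b=[0]
append(a, 2): bitmap=FFFFF...... | a=[1, 2, 3, 4] b=[0]
unlink(b): bitmap=.FFFF...... | a=[1, 2, 3, 4]
truncate(a, 1): bitmap=.F......... | a=[1]
append(a, 3): bitmap=FFFF....... | a=[1, 0, 2, 3]
append(a, 2): bitmap=FFFFFF..... | a=[1, 0, 2, 3, 4, 5]
create(b): bitmap=FFFFFFF.... | a=[1, 0, 2, 3, 4, 5] b=[6]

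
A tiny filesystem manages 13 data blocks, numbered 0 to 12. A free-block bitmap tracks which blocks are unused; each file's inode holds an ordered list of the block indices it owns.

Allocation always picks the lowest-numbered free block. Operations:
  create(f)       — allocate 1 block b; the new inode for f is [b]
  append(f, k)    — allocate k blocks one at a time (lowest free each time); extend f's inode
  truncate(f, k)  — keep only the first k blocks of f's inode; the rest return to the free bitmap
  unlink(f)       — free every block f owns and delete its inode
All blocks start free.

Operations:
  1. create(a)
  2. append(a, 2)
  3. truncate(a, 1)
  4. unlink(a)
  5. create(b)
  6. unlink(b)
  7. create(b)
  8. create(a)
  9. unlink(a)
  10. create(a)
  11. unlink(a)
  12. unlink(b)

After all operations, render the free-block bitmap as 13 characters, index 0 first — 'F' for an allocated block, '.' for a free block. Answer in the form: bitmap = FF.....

bitmap = .............

create(a): bitmap=F............ | a=[0]
append(a, 2): bitmap=FFF.......... | a=[0, 1, 2]
truncate(a, 1): bitmap=F............ | a=[0]
unlink(a): bitmap=............. | 
create(b): bitmap=F............ | b=[0]
unlink(b): bitmap=............. | 
create(b): bitmap=F............ | b=[0]
create(a): bitmap=FF........... | a=[1] b=[0]
unlink(a): bitmap=F............ | b=[0]
create(a): bitmap=FF........... | a=[1] b=[0]
unlink(a): bitmap=F............ | b=[0]
unlink(b): bitmap=............. | 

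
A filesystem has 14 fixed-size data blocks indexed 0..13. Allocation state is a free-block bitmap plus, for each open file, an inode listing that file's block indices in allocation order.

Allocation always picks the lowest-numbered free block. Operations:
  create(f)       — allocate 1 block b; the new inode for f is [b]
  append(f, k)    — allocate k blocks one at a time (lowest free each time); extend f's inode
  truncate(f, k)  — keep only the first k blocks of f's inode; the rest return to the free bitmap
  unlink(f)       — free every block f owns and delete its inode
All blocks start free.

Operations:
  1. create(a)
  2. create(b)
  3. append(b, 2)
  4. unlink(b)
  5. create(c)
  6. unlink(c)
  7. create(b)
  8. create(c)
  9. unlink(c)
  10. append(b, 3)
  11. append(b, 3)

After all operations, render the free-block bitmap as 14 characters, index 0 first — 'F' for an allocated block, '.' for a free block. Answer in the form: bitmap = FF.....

after create(a) → a:[0]  free=[F.............]
after create(b) → a:[0], b:[1]  free=[FF............]
after append(b, 2) → a:[0], b:[1, 2, 3]  free=[FFFF..........]
after unlink(b) → a:[0]  free=[F.............]
after create(c) → a:[0], c:[1]  free=[FF............]
after unlink(c) → a:[0]  free=[F.............]
after create(b) → a:[0], b:[1]  free=[FF............]
after create(c) → a:[0], b:[1], c:[2]  free=[FFF...........]
after unlink(c) → a:[0], b:[1]  free=[FF............]
after append(b, 3) → a:[0], b:[1, 2, 3, 4]  free=[FFFFF.........]
after append(b, 3) → a:[0], b:[1, 2, 3, 4, 5, 6, 7]  free=[FFFFFFFF......]

bitmap = FFFFFFFF......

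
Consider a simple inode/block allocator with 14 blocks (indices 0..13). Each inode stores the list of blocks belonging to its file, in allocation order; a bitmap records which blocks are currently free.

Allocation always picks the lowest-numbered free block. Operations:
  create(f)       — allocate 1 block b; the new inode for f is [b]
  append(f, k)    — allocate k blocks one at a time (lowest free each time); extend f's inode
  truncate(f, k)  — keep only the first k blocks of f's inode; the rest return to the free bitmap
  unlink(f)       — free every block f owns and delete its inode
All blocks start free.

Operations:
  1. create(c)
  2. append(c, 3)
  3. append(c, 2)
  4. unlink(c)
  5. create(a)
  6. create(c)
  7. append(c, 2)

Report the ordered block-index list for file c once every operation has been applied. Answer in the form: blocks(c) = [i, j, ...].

[1] create(c) — c=0 (map F.............)
[2] append(c, 3) — c=0,1,2,3 (map FFFF..........)
[3] append(c, 2) — c=0,1,2,3,4,5 (map FFFFFF........)
[4] unlink(c) —  (map ..............)
[5] create(a) — a=0 (map F.............)
[6] create(c) — a=0 c=1 (map FF............)
[7] append(c, 2) — a=0 c=1,2,3 (map FFFF..........)

blocks(c) = [1, 2, 3]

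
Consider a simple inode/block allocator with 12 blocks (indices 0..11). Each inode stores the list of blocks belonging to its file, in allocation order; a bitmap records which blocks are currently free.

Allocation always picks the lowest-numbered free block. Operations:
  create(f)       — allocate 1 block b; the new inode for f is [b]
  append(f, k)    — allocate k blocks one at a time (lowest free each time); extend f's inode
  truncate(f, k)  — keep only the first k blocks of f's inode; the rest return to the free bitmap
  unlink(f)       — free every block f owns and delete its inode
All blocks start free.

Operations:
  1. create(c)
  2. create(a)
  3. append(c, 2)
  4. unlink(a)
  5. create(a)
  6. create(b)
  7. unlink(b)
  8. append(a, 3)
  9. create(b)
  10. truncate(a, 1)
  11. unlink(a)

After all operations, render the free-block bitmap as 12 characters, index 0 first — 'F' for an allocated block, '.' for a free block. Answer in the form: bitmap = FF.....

after create(c) → c:[0]  free=[F...........]
after create(a) → a:[1], c:[0]  free=[FF..........]
after append(c, 2) → a:[1], c:[0, 2, 3]  free=[FFFF........]
after unlink(a) → c:[0, 2, 3]  free=[F.FF........]
after create(a) → a:[1], c:[0, 2, 3]  free=[FFFF........]
after create(b) → a:[1], b:[4], c:[0, 2, 3]  free=[FFFFF.......]
after unlink(b) → a:[1], c:[0, 2, 3]  free=[FFFF........]
after append(a, 3) → a:[1, 4, 5, 6], c:[0, 2, 3]  free=[FFFFFFF.....]
after create(b) → a:[1, 4, 5, 6], b:[7], c:[0, 2, 3]  free=[FFFFFFFF....]
after truncate(a, 1) → a:[1], b:[7], c:[0, 2, 3]  free=[FFFF...F....]
after unlink(a) → b:[7], c:[0, 2, 3]  free=[F.FF...F....]

bitmap = F.FF...F....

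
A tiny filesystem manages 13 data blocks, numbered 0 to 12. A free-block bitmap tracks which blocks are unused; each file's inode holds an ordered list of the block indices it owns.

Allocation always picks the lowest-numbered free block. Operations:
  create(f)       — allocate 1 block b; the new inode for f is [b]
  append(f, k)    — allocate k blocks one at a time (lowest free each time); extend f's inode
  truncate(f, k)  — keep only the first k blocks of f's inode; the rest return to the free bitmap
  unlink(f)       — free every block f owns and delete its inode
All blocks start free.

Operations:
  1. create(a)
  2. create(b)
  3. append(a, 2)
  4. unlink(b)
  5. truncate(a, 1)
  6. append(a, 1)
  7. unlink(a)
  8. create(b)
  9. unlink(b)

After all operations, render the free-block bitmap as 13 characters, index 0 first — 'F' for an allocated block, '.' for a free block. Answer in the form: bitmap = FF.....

[1] create(a) — a=0 (map F............)
[2] create(b) — a=0 b=1 (map FF...........)
[3] append(a, 2) — a=0,2,3 b=1 (map FFFF.........)
[4] unlink(b) — a=0,2,3 (map F.FF.........)
[5] truncate(a, 1) — a=0 (map F............)
[6] append(a, 1) — a=0,1 (map FF...........)
[7] unlink(a) —  (map .............)
[8] create(b) — b=0 (map F............)
[9] unlink(b) —  (map .............)

bitmap = .............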